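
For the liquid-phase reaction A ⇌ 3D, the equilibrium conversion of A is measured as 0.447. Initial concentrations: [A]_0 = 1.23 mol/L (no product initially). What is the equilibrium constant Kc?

Let X = conversion of A.
Concentrations: [A] = 1.23 − 1.23X; [D] = 3.69X.
At X = 0.447: [A] = 0.68, [D] = 1.65.
Kc = [D]^3 / ([A]) = 6.6 (mol/L)^2.

Kc = 6.6 (mol/L)^2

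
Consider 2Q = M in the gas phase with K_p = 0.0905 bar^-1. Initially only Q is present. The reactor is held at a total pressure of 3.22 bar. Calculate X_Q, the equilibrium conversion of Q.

X = 0.320

Basis: 1 mol Q initially; let X = conversion of Q. Extent ξ = 0.5X.
Species balance: n_Q = 1 − X; n_M = 0.5X.
Total moles n_T = 1 − 0.5X.
Mole fractions y_i = n_i/n_T; K_p = p_M / (p_Q^2) with p_i = y_i·P.
Setting this equal to 0.0905 bar^-1 and taking the physical root (0 < X < 1) gives X = 0.320.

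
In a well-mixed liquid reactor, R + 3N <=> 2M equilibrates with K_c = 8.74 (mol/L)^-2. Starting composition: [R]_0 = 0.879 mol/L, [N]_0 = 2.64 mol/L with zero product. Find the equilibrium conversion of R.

Let X = conversion of R; extent ξ = 0.879·X mol/L.
Concentrations: [R] = 0.879 − 0.879X; [N] = 2.64 − 2.64X; [M] = 1.76X.
K_c = [M]^2 / ([R] [N]^3).
This equals 8.74 at X = 0.683 (the root in 0 < X < 1).

X = 0.683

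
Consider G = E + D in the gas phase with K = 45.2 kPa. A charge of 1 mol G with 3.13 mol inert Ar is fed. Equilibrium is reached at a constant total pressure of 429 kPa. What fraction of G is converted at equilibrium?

Basis: 1 mol G initially; let X = conversion of G. Extent ξ = X.
Moles: n_G = 1 − X; n_E = X; n_D = X; n_I = 3.13 (inert).
n_T = Σnᵢ = 4.13 + X.
y_i = n_i/n_T, p_i = y_i·P. K = p_E p_D / (p_G).
Equating to 45.2 kPa and solving on 0 < X < 1: X = 0.496.

X = 0.496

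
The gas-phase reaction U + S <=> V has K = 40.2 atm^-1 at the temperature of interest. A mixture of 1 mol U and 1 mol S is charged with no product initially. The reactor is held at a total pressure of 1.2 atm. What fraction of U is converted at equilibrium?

X = 0.857

Take 1 mol U as basis and let X be its fractional conversion, so ξ = X.
Mole table: n_U = 1 − X; n_S = 1 − X; n_V = X.
Total moles n_T = 2 − X.
Mole fractions y_i = n_i/n_T; K = p_V / (p_U p_S) with p_i = y_i·P.
This yields a degree-2 equation in X; solving on (0,1), X = 0.857.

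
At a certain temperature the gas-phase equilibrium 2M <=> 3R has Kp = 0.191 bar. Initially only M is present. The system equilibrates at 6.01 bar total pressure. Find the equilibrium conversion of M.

X = 0.189

Take 1 mol M as basis and let X be its fractional conversion, so ξ = 0.5X.
Species balance: n_M = 1 − X; n_R = 1.5X.
Total moles n_T = 1 + 0.5X.
y_i = n_i/n_T, p_i = y_i·P. Kp = p_R^3 / (p_M^2).
Setting this equal to 0.191 bar and taking the physical root (0 < X < 1) gives X = 0.189.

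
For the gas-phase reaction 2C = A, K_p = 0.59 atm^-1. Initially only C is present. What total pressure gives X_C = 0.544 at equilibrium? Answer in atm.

P = 1.61 atm

Let X = conversion of C (basis 1 mol C); extent of reaction ξ = 0.5X.
At extent ξ: n_C = 1 − X; n_A = 0.5X.
Summing: n_T = 1 − 0.5X.
K_p = p_A / (p_C^2) with p_i = (n_i/n_T)·P.
At X = 0.544: the mole-fraction product g(X) = Π y_i^ν_i = 0.9523. Since K_p = g(X)·P^{-1}, P = (g/K_p)^(1/1) = (0.9523/0.59)^(1/1) = 1.61 atm.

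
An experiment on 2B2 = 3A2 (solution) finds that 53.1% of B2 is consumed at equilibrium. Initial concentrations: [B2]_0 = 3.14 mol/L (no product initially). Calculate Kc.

Let X = conversion of B2.
Concentrations: [B2] = 3.14 − 3.14X; [A2] = 4.71X.
At X = 0.531: [B2] = 1.47, [A2] = 2.5.
Kc = [A2]^3 / ([B2]^2) = 7.21 mol/L.

Kc = 7.21 mol/L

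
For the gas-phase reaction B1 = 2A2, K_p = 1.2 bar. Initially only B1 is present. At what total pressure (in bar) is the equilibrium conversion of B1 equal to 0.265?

Let X = conversion of B1 (basis 1 mol B1); extent of reaction ξ = X.
At extent ξ: n_B1 = 1 − X; n_A2 = 2X.
n_T = Σnᵢ = 1 + X.
K_p = p_A2^2 / (p_B1) with p_i = (n_i/n_T)·P.
At X = 0.265: the mole-fraction product g(X) = Π y_i^ν_i = 0.3021. Since K_p = g(X)·P^{1}, P = (K_p/g)^(1/1) = (1.2/0.3021)^(1/1) = 3.97 bar.

P = 3.97 bar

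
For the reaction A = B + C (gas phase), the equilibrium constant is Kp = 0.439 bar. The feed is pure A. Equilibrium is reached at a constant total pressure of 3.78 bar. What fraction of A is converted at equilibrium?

Take 1 mol A as basis and let X be its fractional conversion, so ξ = X.
Moles: n_A = 1 − X; n_B = X; n_C = X.
n_T = Σnᵢ = 1 + X.
With p_i = (n_i/n_T)P, Kp = p_B p_C / (p_A).
This yields a degree-2 equation in X; solving on (0,1), X = 0.323.

X = 0.323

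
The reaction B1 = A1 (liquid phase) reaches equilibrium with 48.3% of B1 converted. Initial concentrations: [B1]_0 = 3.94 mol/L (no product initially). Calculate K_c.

K_c = 0.934

Let X = conversion of B1.
Concentrations: [B1] = 3.94 − 3.94X; [A1] = 3.94X.
At X = 0.483: [B1] = 2.04, [A1] = 1.9.
K_c = [A1] / ([B1]) = 0.934.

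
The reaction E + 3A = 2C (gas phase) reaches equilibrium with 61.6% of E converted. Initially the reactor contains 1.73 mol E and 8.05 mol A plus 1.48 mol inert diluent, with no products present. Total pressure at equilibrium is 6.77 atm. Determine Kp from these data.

Kp = 0.109 atm^-2

Basis: 1.73 mol E initially; let X = conversion of E. Extent ξ = 1.73X.
Mole table: n_E = 1.73 − 1.73X; n_A = 8.05 − 5.19X; n_C = 3.46X; n_I = 1.48 (inert).
Summing: n_T = 11.3 − 3.46X.
At X = 0.616: n_E = 0.664, n_A = 4.85, n_C = 2.13, n_T = 9.13.
p_i = (n_i/n_T)·P. Kp = p_C^2 / (p_E p_A^3) = 0.109 atm^-2.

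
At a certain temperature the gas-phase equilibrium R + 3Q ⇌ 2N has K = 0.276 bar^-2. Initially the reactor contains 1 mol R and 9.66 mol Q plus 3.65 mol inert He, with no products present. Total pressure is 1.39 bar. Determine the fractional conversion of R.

Basis: 1 mol R initially; let X = conversion of R. Extent ξ = X.
Moles: n_R = 1 − X; n_Q = 9.66 − 3X; n_N = 2X; n_I = 3.65 (inert).
Summing: n_T = 14.3 − 2X.
y_i = n_i/n_T, p_i = y_i·P. K = p_N^2 / (p_R p_Q^3).
This yields a degree-4 equation in X; solving on (0,1), X = 0.471.

X = 0.471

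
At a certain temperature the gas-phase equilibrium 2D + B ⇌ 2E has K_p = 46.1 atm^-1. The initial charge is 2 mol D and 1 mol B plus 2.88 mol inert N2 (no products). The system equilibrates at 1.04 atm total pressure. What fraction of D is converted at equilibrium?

X = 0.644

Let X = conversion of D (basis 2 mol D); extent of reaction ξ = X.
Species balance: n_D = 2 − 2X; n_B = 1 − X; n_E = 2X; n_I = 2.88 (inert).
Total moles n_T = 5.88 − X.
Mole fractions y_i = n_i/n_T; K_p = p_E^2 / (p_D^2 p_B) with p_i = y_i·P.
Substituting and setting equal to 46.1 atm^-1 gives a polynomial in X; the root in (0,1) is X = 0.644.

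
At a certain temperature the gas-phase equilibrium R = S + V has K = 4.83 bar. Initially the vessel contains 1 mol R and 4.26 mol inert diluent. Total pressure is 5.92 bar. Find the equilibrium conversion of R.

Take 1 mol R as basis and let X be its fractional conversion, so ξ = X.
Moles: n_R = 1 − X; n_S = X; n_V = X; n_I = 4.26 (inert).
Total moles n_T = 5.26 + X.
Mole fractions y_i = n_i/n_T; K = p_S p_V / (p_R) with p_i = y_i·P.
Substituting and setting equal to 4.83 bar gives a polynomial in X; the root in (0,1) is X = 0.854.

X = 0.854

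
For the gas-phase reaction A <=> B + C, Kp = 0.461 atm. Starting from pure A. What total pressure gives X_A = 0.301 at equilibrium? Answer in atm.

Let X = conversion of A (basis 1 mol A); extent of reaction ξ = X.
Mole table: n_A = 1 − X; n_B = X; n_C = X.
Total moles n_T = 1 + X.
Kp = p_B p_C / (p_A) with p_i = (n_i/n_T)·P.
At X = 0.301: the mole-fraction product g(X) = Π y_i^ν_i = 0.09963. Since Kp = g(X)·P^{1}, P = (Kp/g)^(1/1) = (0.461/0.09963)^(1/1) = 4.63 atm.

P = 4.63 atm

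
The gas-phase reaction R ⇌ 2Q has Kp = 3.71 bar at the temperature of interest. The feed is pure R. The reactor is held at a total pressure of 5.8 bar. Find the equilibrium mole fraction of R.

y_R = 0.458

Basis: 1 mol R initially; let X = conversion of R. Extent ξ = X.
At extent ξ: n_R = 1 − X; n_Q = 2X.
n_T = Σnᵢ = 1 + X.
Mole fractions y_i = n_i/n_T; Kp = p_Q^2 / (p_R) with p_i = y_i·P.
This yields a degree-2 equation in X; solving on (0,1), X = 0.371.
Then n_R = 0.629, n_T = 1.37, so y_R = 0.458.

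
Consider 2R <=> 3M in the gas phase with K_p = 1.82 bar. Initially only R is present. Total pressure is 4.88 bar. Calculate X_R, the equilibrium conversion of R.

X = 0.372

Let X = conversion of R (basis 1 mol R); extent of reaction ξ = 0.5X.
Moles: n_R = 1 − X; n_M = 1.5X.
Summing: n_T = 1 + 0.5X.
y_i = n_i/n_T, p_i = y_i·P. K_p = p_M^3 / (p_R^2).
This yields a degree-3 equation in X; solving on (0,1), X = 0.372.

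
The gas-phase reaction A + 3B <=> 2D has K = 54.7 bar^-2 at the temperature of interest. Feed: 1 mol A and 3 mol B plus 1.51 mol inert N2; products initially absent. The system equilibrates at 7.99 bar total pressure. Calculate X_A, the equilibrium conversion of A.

X = 0.855

Let X = conversion of A (basis 1 mol A); extent of reaction ξ = X.
Species balance: n_A = 1 − X; n_B = 3 − 3X; n_D = 2X; n_I = 1.51 (inert).
n_T = Σnᵢ = 5.51 − 2X.
With p_i = (n_i/n_T)P, K = p_D^2 / (p_A p_B^3).
Equating to 54.7 bar^-2 and solving on 0 < X < 1: X = 0.855.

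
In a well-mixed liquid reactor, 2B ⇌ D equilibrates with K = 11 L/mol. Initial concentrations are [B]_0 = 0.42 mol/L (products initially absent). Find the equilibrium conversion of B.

Let X = conversion of B; extent ξ = 0.42X/2 mol/L.
Concentrations: [B] = 0.42 − 0.42X; [D] = 0.21X.
K = [D] / ([B]^2).
Equating to 11 L/mol: the physical root is X = 0.721.

X = 0.721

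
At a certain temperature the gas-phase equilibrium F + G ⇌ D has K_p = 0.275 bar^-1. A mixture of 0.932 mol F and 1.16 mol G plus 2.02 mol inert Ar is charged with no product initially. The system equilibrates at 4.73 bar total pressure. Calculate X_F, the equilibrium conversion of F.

X = 0.239

Take 0.932 mol F as basis and let X be its fractional conversion, so ξ = 0.932X.
At extent ξ: n_F = 0.932 − 0.932X; n_G = 1.16 − 0.932X; n_D = 0.932X; n_I = 2.02 (inert).
Total moles n_T = 4.11 − 0.932X.
With p_i = (n_i/n_T)P, K_p = p_D / (p_F p_G).
Substituting and setting equal to 0.275 bar^-1 gives a polynomial in X; the root in (0,1) is X = 0.239.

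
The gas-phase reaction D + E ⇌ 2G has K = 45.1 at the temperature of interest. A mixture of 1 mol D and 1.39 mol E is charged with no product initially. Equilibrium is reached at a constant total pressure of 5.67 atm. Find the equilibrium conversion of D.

X = 0.871

Basis: 1 mol D initially; let X = conversion of D. Extent ξ = X.
Moles: n_D = 1 − X; n_E = 1.39 − X; n_G = 2X.
Since Δν = 0, n_T = 2.39 throughout.
y_i = n_i/n_T, p_i = y_i·P. K = p_G^2 / (p_D p_E).
Equating to 45.1 and solving on 0 < X < 1: X = 0.871.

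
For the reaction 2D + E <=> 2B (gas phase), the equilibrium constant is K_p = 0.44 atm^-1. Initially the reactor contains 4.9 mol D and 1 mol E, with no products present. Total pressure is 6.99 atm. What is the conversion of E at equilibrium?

Let X = conversion of E (basis 1 mol E); extent of reaction ξ = X.
Mole table: n_D = 4.9 − 2X; n_E = 1 − X; n_B = 2X.
n_T = Σnᵢ = 5.9 − X.
With p_i = (n_i/n_T)P, K_p = p_B^2 / (p_D^2 p_E).
Setting this equal to 0.44 atm^-1 and taking the physical root (0 < X < 1) gives X = 0.714.

X = 0.714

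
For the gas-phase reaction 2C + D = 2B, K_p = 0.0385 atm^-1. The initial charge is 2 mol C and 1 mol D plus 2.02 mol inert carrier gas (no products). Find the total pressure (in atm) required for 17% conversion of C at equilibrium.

Basis: 2 mol C initially; let X = conversion of C. Extent ξ = X.
Moles: n_C = 2 − 2X; n_D = 1 − X; n_B = 2X; n_I = 2.02 (inert).
Total moles n_T = 5.02 − X.
K_p = p_B^2 / (p_C^2 p_D) with p_i = (n_i/n_T)·P.
At X = 0.17: the mole-fraction product g(X) = Π y_i^ν_i = 0.2451. Since K_p = g(X)·P^{-1}, P = (g/K_p)^(1/1) = (0.2451/0.0385)^(1/1) = 6.37 atm.

P = 6.37 atm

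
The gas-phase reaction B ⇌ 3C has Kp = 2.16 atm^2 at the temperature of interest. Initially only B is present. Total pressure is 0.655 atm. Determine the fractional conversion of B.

Basis: 1 mol B initially; let X = conversion of B. Extent ξ = X.
Species balance: n_B = 1 − X; n_C = 3X.
Summing: n_T = 1 + 2X.
Mole fractions y_i = n_i/n_T; Kp = p_C^3 / (p_B) with p_i = y_i·P.
Equating to 2.16 atm^2 and solving on 0 < X < 1: X = 0.689.

X = 0.689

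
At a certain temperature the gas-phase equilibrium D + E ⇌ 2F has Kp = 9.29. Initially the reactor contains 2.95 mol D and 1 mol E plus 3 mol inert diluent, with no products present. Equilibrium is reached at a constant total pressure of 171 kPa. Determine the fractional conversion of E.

X = 0.851

Basis: 1 mol E initially; let X = conversion of E. Extent ξ = X.
At extent ξ: n_D = 2.95 − X; n_E = 1 − X; n_F = 2X; n_I = 3 (inert).
Since Δν = 0, n_T = 6.95 throughout.
Mole fractions y_i = n_i/n_T; Kp = p_F^2 / (p_D p_E) with p_i = y_i·P.
Setting this equal to 9.29 and taking the physical root (0 < X < 1) gives X = 0.851.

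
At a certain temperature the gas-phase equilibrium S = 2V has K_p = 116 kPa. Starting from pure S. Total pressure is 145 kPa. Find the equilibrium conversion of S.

X = 0.408

Let X = conversion of S (basis 1 mol S); extent of reaction ξ = X.
Moles: n_S = 1 − X; n_V = 2X.
n_T = Σnᵢ = 1 + X.
y_i = n_i/n_T, p_i = y_i·P. K_p = p_V^2 / (p_S).
Equating to 116 kPa and solving on 0 < X < 1: X = 0.408.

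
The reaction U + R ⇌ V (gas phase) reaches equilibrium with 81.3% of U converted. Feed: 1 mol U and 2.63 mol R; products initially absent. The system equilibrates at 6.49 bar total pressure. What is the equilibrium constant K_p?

K_p = 1.04 bar^-1

Let X = conversion of U (basis 1 mol U); extent of reaction ξ = X.
Mole table: n_U = 1 − X; n_R = 2.63 − X; n_V = X.
n_T = Σnᵢ = 3.63 − X.
At X = 0.813: n_U = 0.187, n_R = 1.82, n_V = 0.813, n_T = 2.82.
p_i = (n_i/n_T)·P. K_p = p_V / (p_U p_R) = 1.04 bar^-1.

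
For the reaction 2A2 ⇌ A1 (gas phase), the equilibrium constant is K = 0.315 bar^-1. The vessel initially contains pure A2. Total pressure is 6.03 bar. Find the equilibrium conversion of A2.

Let X = conversion of A2 (basis 1 mol A2); extent of reaction ξ = 0.5X.
Moles: n_A2 = 1 − X; n_A1 = 0.5X.
Summing: n_T = 1 − 0.5X.
y_i = n_i/n_T, p_i = y_i·P. K = p_A1 / (p_A2^2).
Setting this equal to 0.315 bar^-1 and taking the physical root (0 < X < 1) gives X = 0.659.

X = 0.659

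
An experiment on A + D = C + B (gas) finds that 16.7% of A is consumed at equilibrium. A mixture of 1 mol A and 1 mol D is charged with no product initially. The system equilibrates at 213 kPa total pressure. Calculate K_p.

Basis: 1 mol A initially; let X = conversion of A. Extent ξ = X.
Mole table: n_A = 1 − X; n_D = 1 − X; n_C = X; n_B = X.
Total moles n_T = 2 (Δν = 0, constant).
At X = 0.167: n_A = 0.833, n_D = 0.833, n_C = 0.167, n_B = 0.167, n_T = 2.
p_i = (n_i/n_T)·P. K_p = p_C p_B / (p_A p_D) = 0.0402.

K_p = 0.0402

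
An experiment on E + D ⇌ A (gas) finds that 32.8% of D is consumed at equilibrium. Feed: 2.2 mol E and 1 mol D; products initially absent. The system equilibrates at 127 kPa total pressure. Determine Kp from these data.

Basis: 1 mol D initially; let X = conversion of D. Extent ξ = X.
Moles: n_E = 2.2 − X; n_D = 1 − X; n_A = X.
Total moles n_T = 3.2 − X.
At X = 0.328: n_E = 1.87, n_D = 0.672, n_A = 0.328, n_T = 2.87.
p_i = (n_i/n_T)·P. Kp = p_A / (p_E p_D) = 0.0059 kPa^-1.

Kp = 0.0059 kPa^-1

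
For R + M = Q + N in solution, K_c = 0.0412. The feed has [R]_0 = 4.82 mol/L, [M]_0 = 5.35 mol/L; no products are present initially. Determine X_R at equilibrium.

X = 0.178

Let X = conversion of R; extent ξ = 4.82·X mol/L.
Concentrations: [R] = 4.82 − 4.82X; [M] = 5.35 − 4.82X; [Q] = 4.82X; [N] = 4.82X.
K_c = [Q] [N] / ([R] [M]).
This equals 0.0412 at X = 0.178 (the root in 0 < X < 1).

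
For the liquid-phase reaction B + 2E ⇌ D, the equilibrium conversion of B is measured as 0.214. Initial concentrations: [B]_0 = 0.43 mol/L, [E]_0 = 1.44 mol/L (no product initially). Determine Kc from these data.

Kc = 0.173 (mol/L)^-2

Let X = conversion of B.
Concentrations: [B] = 0.43 − 0.43X; [E] = 1.44 − 0.86X; [D] = 0.43X.
At X = 0.214: [B] = 0.338, [E] = 1.26, [D] = 0.092.
Kc = [D] / ([B] [E]^2) = 0.173 (mol/L)^-2.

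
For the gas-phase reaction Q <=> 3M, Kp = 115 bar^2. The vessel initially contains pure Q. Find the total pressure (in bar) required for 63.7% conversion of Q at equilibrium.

P = 5.56 bar

Basis: 1 mol Q initially; let X = conversion of Q. Extent ξ = X.
At extent ξ: n_Q = 1 − X; n_M = 3X.
Total moles n_T = 1 + 2X.
Kp = p_M^3 / (p_Q) with p_i = (n_i/n_T)·P.
At X = 0.637: the mole-fraction product g(X) = Π y_i^ν_i = 3.718. Since Kp = g(X)·P^{2}, P = (Kp/g)^(1/2) = (115/3.718)^(1/2) = 5.56 bar.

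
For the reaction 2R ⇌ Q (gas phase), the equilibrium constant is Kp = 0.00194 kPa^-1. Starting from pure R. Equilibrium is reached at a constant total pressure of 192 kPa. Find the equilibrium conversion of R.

Take 1 mol R as basis and let X be its fractional conversion, so ξ = 0.5X.
Moles: n_R = 1 − X; n_Q = 0.5X.
Total moles n_T = 1 − 0.5X.
y_i = n_i/n_T, p_i = y_i·P. Kp = p_Q / (p_R^2).
This yields a degree-2 equation in X; solving on (0,1), X = 0.366.

X = 0.366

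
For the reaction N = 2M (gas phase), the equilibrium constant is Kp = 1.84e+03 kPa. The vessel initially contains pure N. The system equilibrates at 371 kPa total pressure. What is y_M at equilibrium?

Basis: 1 mol N initially; let X = conversion of N. Extent ξ = X.
At extent ξ: n_N = 1 − X; n_M = 2X.
Summing: n_T = 1 + X.
y_i = n_i/n_T, p_i = y_i·P. Kp = p_M^2 / (p_N).
This yields a degree-2 equation in X; solving on (0,1), X = 0.744.
Then n_M = 1.49, n_T = 1.74, so y_M = 0.853.

y_M = 0.853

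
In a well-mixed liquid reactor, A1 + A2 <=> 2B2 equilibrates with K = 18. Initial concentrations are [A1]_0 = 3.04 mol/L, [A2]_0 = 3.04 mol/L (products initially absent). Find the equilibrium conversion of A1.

X = 0.680

Let X = conversion of A1; extent ξ = 3.04·X mol/L.
Concentrations: [A1] = 3.04 − 3.04X; [A2] = 3.04 − 3.04X; [B2] = 6.08X.
K = [B2]^2 / ([A1] [A2]).
Equating to 18: the physical root is X = 0.680.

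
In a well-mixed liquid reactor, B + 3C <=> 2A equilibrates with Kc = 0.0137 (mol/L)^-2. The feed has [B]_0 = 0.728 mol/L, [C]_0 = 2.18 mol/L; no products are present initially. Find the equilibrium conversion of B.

X = 0.157

Let X = conversion of B; extent ξ = 0.728·X mol/L.
Concentrations: [B] = 0.728 − 0.728X; [C] = 2.18 − 2.18X; [A] = 1.46X.
Kc = [A]^2 / ([B] [C]^3).
Equating to 0.0137 (mol/L)^-2: the physical root is X = 0.157.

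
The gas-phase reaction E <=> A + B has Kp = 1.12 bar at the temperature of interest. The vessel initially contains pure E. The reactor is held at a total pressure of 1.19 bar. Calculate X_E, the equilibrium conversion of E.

X = 0.696

Let X = conversion of E (basis 1 mol E); extent of reaction ξ = X.
Moles: n_E = 1 − X; n_A = X; n_B = X.
Summing: n_T = 1 + X.
y_i = n_i/n_T, p_i = y_i·P. Kp = p_A p_B / (p_E).
Substituting and setting equal to 1.12 bar gives a polynomial in X; the root in (0,1) is X = 0.696.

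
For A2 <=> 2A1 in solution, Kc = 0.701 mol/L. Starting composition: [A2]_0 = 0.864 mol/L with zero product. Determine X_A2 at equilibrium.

X = 0.360

Let X = conversion of A2; extent ξ = 0.864·X mol/L.
Concentrations: [A2] = 0.864 − 0.864X; [A1] = 1.73X.
Kc = [A1]^2 / ([A2]).
Equating to 0.701 mol/L: the physical root is X = 0.360.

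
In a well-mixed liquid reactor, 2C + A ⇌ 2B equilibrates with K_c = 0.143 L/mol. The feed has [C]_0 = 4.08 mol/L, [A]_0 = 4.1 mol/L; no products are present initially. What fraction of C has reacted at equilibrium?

X = 0.406

Let X = conversion of C; extent ξ = 4.08X/2 mol/L.
Concentrations: [C] = 4.08 − 4.08X; [A] = 4.1 − 2.04X; [B] = 4.08X.
K_c = [B]^2 / ([C]^2 [A]).
Equating to 0.143 L/mol: the physical root is X = 0.406.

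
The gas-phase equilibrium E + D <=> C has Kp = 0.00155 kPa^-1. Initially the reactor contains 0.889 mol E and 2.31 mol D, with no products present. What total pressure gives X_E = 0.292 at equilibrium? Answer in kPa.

P = 381 kPa

Take 0.889 mol E as basis and let X be its fractional conversion, so ξ = 0.889X.
Moles: n_E = 0.889 − 0.889X; n_D = 2.31 − 0.889X; n_C = 0.889X.
Summing: n_T = 3.2 − 0.889X.
Kp = p_C / (p_E p_D) with p_i = (n_i/n_T)·P.
At X = 0.292: the mole-fraction product g(X) = Π y_i^ν_i = 0.5912. Since Kp = g(X)·P^{-1}, P = (g/Kp)^(1/1) = (0.5912/0.00155)^(1/1) = 381 kPa.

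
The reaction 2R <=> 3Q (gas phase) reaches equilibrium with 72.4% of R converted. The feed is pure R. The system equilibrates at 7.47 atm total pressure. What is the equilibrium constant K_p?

Let X = conversion of R (basis 1 mol R); extent of reaction ξ = 0.5X.
Species balance: n_R = 1 − X; n_Q = 1.5X.
Summing: n_T = 1 + 0.5X.
At X = 0.724: n_R = 0.276, n_Q = 1.09, n_T = 1.36.
p_i = (n_i/n_T)·P. K_p = p_Q^3 / (p_R^2) = 92.2 atm.

K_p = 92.2 atm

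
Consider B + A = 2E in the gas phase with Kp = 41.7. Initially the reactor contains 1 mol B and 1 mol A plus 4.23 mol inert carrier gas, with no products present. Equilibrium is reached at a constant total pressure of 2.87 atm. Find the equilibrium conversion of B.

X = 0.764

Let X = conversion of B (basis 1 mol B); extent of reaction ξ = X.
Species balance: n_B = 1 − X; n_A = 1 − X; n_E = 2X; n_I = 4.23 (inert).
Since Δν = 0, n_T = 6.23 throughout.
y_i = n_i/n_T, p_i = y_i·P. Kp = p_E^2 / (p_B p_A).
Setting this equal to 41.7 and taking the physical root (0 < X < 1) gives X = 0.764.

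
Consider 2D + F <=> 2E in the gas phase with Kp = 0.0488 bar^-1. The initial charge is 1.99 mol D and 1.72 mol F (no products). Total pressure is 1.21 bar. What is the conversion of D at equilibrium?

X = 0.139

Take 1.99 mol D as basis and let X be its fractional conversion, so ξ = 0.995X.
Moles: n_D = 1.99 − 1.99X; n_F = 1.72 − 0.995X; n_E = 1.99X.
Summing: n_T = 3.71 − 0.995X.
With p_i = (n_i/n_T)P, Kp = p_E^2 / (p_D^2 p_F).
Substituting and setting equal to 0.0488 bar^-1 gives a polynomial in X; the root in (0,1) is X = 0.139.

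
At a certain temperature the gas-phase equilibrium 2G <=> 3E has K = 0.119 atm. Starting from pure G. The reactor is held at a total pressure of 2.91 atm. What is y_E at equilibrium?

y_E = 0.277

Take 1 mol G as basis and let X be its fractional conversion, so ξ = 0.5X.
Species balance: n_G = 1 − X; n_E = 1.5X.
Total moles n_T = 1 + 0.5X.
With p_i = (n_i/n_T)P, K = p_E^3 / (p_G^2).
Setting this equal to 0.119 atm and taking the physical root (0 < X < 1) gives X = 0.204.
Then n_E = 0.306, n_T = 1.1, so y_E = 0.277.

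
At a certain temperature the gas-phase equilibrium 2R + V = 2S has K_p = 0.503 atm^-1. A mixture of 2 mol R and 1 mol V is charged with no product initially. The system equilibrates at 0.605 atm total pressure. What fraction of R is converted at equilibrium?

X = 0.226

Let X = conversion of R (basis 2 mol R); extent of reaction ξ = X.
Species balance: n_R = 2 − 2X; n_V = 1 − X; n_S = 2X.
n_T = Σnᵢ = 3 − X.
With p_i = (n_i/n_T)P, K_p = p_S^2 / (p_R^2 p_V).
This yields a degree-3 equation in X; solving on (0,1), X = 0.226.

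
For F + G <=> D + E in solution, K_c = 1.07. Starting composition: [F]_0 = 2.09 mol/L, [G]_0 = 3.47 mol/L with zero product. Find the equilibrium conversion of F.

Let X = conversion of F; extent ξ = 2.09·X mol/L.
Concentrations: [F] = 2.09 − 2.09X; [G] = 3.47 − 2.09X; [D] = 2.09X; [E] = 2.09X.
K_c = [D] [E] / ([F] [G]).
Solving K_c = 1.07 for X ∈ (0,1): X = 0.634.

X = 0.634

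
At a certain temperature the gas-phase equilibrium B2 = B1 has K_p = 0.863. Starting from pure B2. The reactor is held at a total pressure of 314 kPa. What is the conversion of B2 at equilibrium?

Basis: 1 mol B2 initially; let X = conversion of B2. Extent ξ = X.
At extent ξ: n_B2 = 1 − X; n_B1 = X.
Since Δν = 0, n_T = 1 throughout.
Mole fractions y_i = n_i/n_T; K_p = p_B1 / (p_B2) with p_i = y_i·P.
Substituting and setting equal to 0.863 gives a polynomial in X; the root in (0,1) is X = 0.463.

X = 0.463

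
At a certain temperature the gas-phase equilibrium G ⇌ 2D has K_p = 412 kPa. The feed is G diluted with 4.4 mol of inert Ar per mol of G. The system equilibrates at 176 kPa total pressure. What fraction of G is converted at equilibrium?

Let X = conversion of G (basis 1 mol G); extent of reaction ξ = X.
Mole table: n_G = 1 − X; n_D = 2X; n_I = 4.4 (inert).
Summing: n_T = 5.4 + X.
Mole fractions y_i = n_i/n_T; K_p = p_D^2 / (p_G) with p_i = y_i·P.
Setting this equal to 412 kPa and taking the physical root (0 < X < 1) gives X = 0.817.

X = 0.817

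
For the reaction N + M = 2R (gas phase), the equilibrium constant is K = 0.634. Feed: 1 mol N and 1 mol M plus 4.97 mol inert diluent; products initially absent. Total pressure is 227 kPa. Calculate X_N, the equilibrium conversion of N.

X = 0.285

Basis: 1 mol N initially; let X = conversion of N. Extent ξ = X.
Moles: n_N = 1 − X; n_M = 1 − X; n_R = 2X; n_I = 4.97 (inert).
n_T stays at 6.97 (no change in mole number).
y_i = n_i/n_T, p_i = y_i·P. K = p_R^2 / (p_N p_M).
Equating to 0.634 and solving on 0 < X < 1: X = 0.285.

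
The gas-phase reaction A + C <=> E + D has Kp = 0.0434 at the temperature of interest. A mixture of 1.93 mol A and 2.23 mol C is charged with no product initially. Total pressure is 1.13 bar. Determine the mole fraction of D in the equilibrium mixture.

y_D = 0.086

Take 1.93 mol A as basis and let X be its fractional conversion, so ξ = 1.93X.
Moles: n_A = 1.93 − 1.93X; n_C = 2.23 − 1.93X; n_E = 1.93X; n_D = 1.93X.
Since Δν = 0, n_T = 4.16 throughout.
y_i = n_i/n_T, p_i = y_i·P. Kp = p_E p_D / (p_A p_C).
Equating to 0.0434 and solving on 0 < X < 1: X = 0.185.
Then n_D = 0.357, n_T = 4.16, so y_D = 0.086.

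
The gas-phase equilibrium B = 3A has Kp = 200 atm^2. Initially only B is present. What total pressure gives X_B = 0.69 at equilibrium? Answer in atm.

Basis: 1 mol B initially; let X = conversion of B. Extent ξ = X.
At extent ξ: n_B = 1 − X; n_A = 3X.
Total moles n_T = 1 + 2X.
Kp = p_A^3 / (p_B) with p_i = (n_i/n_T)·P.
At X = 0.69: the mole-fraction product g(X) = Π y_i^ν_i = 5.051. Since Kp = g(X)·P^{2}, P = (Kp/g)^(1/2) = (200/5.051)^(1/2) = 6.29 atm.

P = 6.29 atm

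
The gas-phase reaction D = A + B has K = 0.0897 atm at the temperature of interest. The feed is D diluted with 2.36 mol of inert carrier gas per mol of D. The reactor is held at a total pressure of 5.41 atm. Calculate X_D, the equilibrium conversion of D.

X = 0.216

Let X = conversion of D (basis 1 mol D); extent of reaction ξ = X.
Mole table: n_D = 1 − X; n_A = X; n_B = X; n_I = 2.36 (inert).
n_T = Σnᵢ = 3.36 + X.
y_i = n_i/n_T, p_i = y_i·P. K = p_A p_B / (p_D).
This yields a degree-2 equation in X; solving on (0,1), X = 0.216.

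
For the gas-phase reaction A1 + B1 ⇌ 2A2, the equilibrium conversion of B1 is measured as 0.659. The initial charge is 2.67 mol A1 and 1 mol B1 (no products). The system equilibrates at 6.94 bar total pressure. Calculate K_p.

K_p = 2.53

Take 1 mol B1 as basis and let X be its fractional conversion, so ξ = X.
Species balance: n_A1 = 2.67 − X; n_B1 = 1 − X; n_A2 = 2X.
n_T stays at 3.67 (no change in mole number).
At X = 0.659: n_A1 = 2.01, n_B1 = 0.341, n_A2 = 1.32, n_T = 3.67.
p_i = (n_i/n_T)·P. K_p = p_A2^2 / (p_A1 p_B1) = 2.53.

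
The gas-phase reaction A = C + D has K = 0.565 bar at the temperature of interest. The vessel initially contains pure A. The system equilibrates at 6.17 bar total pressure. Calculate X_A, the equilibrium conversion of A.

Take 1 mol A as basis and let X be its fractional conversion, so ξ = X.
Species balance: n_A = 1 − X; n_C = X; n_D = X.
Summing: n_T = 1 + X.
y_i = n_i/n_T, p_i = y_i·P. K = p_C p_D / (p_A).
This yields a degree-2 equation in X; solving on (0,1), X = 0.290.

X = 0.290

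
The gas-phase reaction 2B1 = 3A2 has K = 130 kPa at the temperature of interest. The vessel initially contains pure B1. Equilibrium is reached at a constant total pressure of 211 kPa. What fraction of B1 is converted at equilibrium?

Let X = conversion of B1 (basis 1 mol B1); extent of reaction ξ = 0.5X.
Moles: n_B1 = 1 − X; n_A2 = 1.5X.
Summing: n_T = 1 + 0.5X.
Mole fractions y_i = n_i/n_T; K = p_A2^3 / (p_B1^2) with p_i = y_i·P.
Substituting and setting equal to 130 kPa gives a polynomial in X; the root in (0,1) is X = 0.420.

X = 0.420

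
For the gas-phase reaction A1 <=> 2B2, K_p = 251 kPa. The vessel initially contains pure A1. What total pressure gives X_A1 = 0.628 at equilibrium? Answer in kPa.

Basis: 1 mol A1 initially; let X = conversion of A1. Extent ξ = X.
Moles: n_A1 = 1 − X; n_B2 = 2X.
Summing: n_T = 1 + X.
K_p = p_B2^2 / (p_A1) with p_i = (n_i/n_T)·P.
At X = 0.628: the mole-fraction product g(X) = Π y_i^ν_i = 2.605. Since K_p = g(X)·P^{1}, P = (K_p/g)^(1/1) = (251/2.605)^(1/1) = 96.4 kPa.

P = 96.4 kPa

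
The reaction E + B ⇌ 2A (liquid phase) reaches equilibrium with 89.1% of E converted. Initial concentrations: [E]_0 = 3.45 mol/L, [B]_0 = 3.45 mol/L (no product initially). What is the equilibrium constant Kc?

Kc = 267

Let X = conversion of E.
Concentrations: [E] = 3.45 − 3.45X; [B] = 3.45 − 3.45X; [A] = 6.9X.
At X = 0.891: [E] = 0.376, [B] = 0.376, [A] = 6.15.
Kc = [A]^2 / ([E] [B]) = 267.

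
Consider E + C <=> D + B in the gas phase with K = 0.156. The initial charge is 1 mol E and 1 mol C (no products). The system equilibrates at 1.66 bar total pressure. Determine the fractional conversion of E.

Take 1 mol E as basis and let X be its fractional conversion, so ξ = X.
Mole table: n_E = 1 − X; n_C = 1 − X; n_D = X; n_B = X.
n_T stays at 2 (no change in mole number).
With p_i = (n_i/n_T)P, K = p_D p_B / (p_E p_C).
Equating to 0.156 and solving on 0 < X < 1: X = 0.283.

X = 0.283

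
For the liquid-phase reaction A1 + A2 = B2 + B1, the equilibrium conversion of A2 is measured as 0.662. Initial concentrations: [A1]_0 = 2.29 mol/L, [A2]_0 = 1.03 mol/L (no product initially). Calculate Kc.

Let X = conversion of A2.
Concentrations: [A1] = 2.29 − 1.03X; [A2] = 1.03 − 1.03X; [B2] = 1.03X; [B1] = 1.03X.
At X = 0.662: [A1] = 1.61, [A2] = 0.348, [B2] = 0.682, [B1] = 0.682.
Kc = [B2] [B1] / ([A1] [A2]) = 0.83.

Kc = 0.83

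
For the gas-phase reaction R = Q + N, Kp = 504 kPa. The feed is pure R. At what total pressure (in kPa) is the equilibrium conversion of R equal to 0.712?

P = 490 kPa

Let X = conversion of R (basis 1 mol R); extent of reaction ξ = X.
Species balance: n_R = 1 − X; n_Q = X; n_N = X.
n_T = Σnᵢ = 1 + X.
Kp = p_Q p_N / (p_R) with p_i = (n_i/n_T)·P.
At X = 0.712: the mole-fraction product g(X) = Π y_i^ν_i = 1.028. Since Kp = g(X)·P^{1}, P = (Kp/g)^(1/1) = (504/1.028)^(1/1) = 490 kPa.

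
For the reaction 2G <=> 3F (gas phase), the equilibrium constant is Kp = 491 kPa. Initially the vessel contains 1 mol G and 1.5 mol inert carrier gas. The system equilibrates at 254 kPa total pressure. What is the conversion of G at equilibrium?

X = 0.617

Let X = conversion of G (basis 1 mol G); extent of reaction ξ = 0.5X.
Mole table: n_G = 1 − X; n_F = 1.5X; n_I = 1.5 (inert).
Total moles n_T = 2.5 + 0.5X.
y_i = n_i/n_T, p_i = y_i·P. Kp = p_F^3 / (p_G^2).
Substituting and setting equal to 491 kPa gives a polynomial in X; the root in (0,1) is X = 0.617.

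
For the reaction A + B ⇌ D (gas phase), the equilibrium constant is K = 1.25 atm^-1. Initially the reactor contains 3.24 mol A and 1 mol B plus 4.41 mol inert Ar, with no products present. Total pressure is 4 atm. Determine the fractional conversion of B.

X = 0.620

Let X = conversion of B (basis 1 mol B); extent of reaction ξ = X.
Mole table: n_A = 3.24 − X; n_B = 1 − X; n_D = X; n_I = 4.41 (inert).
n_T = Σnᵢ = 8.65 − X.
y_i = n_i/n_T, p_i = y_i·P. K = p_D / (p_A p_B).
Setting this equal to 1.25 atm^-1 and taking the physical root (0 < X < 1) gives X = 0.620.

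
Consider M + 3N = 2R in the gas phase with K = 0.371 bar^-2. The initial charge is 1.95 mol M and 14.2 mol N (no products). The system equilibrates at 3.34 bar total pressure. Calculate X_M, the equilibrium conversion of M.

X = 0.780

Let X = conversion of M (basis 1.95 mol M); extent of reaction ξ = 1.95X.
Mole table: n_M = 1.95 − 1.95X; n_N = 14.2 − 5.85X; n_R = 3.9X.
Total moles n_T = 16.1 − 3.9X.
With p_i = (n_i/n_T)P, K = p_R^2 / (p_M p_N^3).
Equating to 0.371 bar^-2 and solving on 0 < X < 1: X = 0.780.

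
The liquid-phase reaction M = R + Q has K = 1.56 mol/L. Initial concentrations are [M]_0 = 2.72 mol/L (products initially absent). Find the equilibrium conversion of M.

X = 0.523

Let X = conversion of M; extent ξ = 2.72·X mol/L.
Concentrations: [M] = 2.72 − 2.72X; [R] = 2.72X; [Q] = 2.72X.
K = [R] [Q] / ([M]).
Equating to 1.56 mol/L: the physical root is X = 0.523.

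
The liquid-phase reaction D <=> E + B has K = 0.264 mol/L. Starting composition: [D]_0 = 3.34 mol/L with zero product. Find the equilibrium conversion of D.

X = 0.244

Let X = conversion of D; extent ξ = 3.34·X mol/L.
Concentrations: [D] = 3.34 − 3.34X; [E] = 3.34X; [B] = 3.34X.
K = [E] [B] / ([D]).
Solving K = 0.264 for X ∈ (0,1): X = 0.244.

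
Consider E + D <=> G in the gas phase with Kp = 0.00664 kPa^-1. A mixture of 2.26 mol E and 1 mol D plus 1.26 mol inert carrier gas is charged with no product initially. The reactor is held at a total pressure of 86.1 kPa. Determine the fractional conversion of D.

Let X = conversion of D (basis 1 mol D); extent of reaction ξ = X.
At extent ξ: n_E = 2.26 − X; n_D = 1 − X; n_G = X; n_I = 1.26 (inert).
n_T = Σnᵢ = 4.52 − X.
With p_i = (n_i/n_T)P, Kp = p_G / (p_E p_D).
This yields a degree-2 equation in X; solving on (0,1), X = 0.214.

X = 0.214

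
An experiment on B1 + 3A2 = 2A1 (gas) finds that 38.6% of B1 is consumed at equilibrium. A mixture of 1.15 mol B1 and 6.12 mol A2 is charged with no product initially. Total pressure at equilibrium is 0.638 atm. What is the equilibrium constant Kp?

Let X = conversion of B1 (basis 1.15 mol B1); extent of reaction ξ = 1.15X.
Mole table: n_B1 = 1.15 − 1.15X; n_A2 = 6.12 − 3.45X; n_A1 = 2.3X.
Total moles n_T = 7.27 − 2.3X.
At X = 0.386: n_B1 = 0.706, n_A2 = 4.79, n_A1 = 0.888, n_T = 6.38.
p_i = (n_i/n_T)·P. Kp = p_A1^2 / (p_B1 p_A2^3) = 1.02 atm^-2.

Kp = 1.02 atm^-2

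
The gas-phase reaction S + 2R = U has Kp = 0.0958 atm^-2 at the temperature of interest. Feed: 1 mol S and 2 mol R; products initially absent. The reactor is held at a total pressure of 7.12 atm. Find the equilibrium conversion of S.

X = 0.532

Let X = conversion of S (basis 1 mol S); extent of reaction ξ = X.
Mole table: n_S = 1 − X; n_R = 2 − 2X; n_U = X.
Total moles n_T = 3 − 2X.
Mole fractions y_i = n_i/n_T; Kp = p_U / (p_S p_R^2) with p_i = y_i·P.
This yields a degree-3 equation in X; solving on (0,1), X = 0.532.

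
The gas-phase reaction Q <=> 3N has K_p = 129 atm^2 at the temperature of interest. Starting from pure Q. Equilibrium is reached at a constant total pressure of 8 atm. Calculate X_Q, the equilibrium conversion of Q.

Basis: 1 mol Q initially; let X = conversion of Q. Extent ξ = X.
At extent ξ: n_Q = 1 − X; n_N = 3X.
n_T = Σnᵢ = 1 + 2X.
y_i = n_i/n_T, p_i = y_i·P. K_p = p_N^3 / (p_Q).
Equating to 129 atm^2 and solving on 0 < X < 1: X = 0.530.

X = 0.530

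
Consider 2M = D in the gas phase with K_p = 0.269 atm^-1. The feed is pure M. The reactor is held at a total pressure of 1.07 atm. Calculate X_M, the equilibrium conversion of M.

Basis: 1 mol M initially; let X = conversion of M. Extent ξ = 0.5X.
Moles: n_M = 1 − X; n_D = 0.5X.
n_T = Σnᵢ = 1 − 0.5X.
Mole fractions y_i = n_i/n_T; K_p = p_D / (p_M^2) with p_i = y_i·P.
This yields a degree-2 equation in X; solving on (0,1), X = 0.318.

X = 0.318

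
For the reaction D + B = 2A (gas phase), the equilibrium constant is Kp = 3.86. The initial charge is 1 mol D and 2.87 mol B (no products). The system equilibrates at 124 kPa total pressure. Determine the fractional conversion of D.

Basis: 1 mol D initially; let X = conversion of D. Extent ξ = X.
Moles: n_D = 1 − X; n_B = 2.87 − X; n_A = 2X.
Total moles n_T = 3.87 (Δν = 0, constant).
Mole fractions y_i = n_i/n_T; Kp = p_A^2 / (p_D p_B) with p_i = y_i·P.
This yields a degree-2 equation in X; solving on (0,1), X = 0.737.

X = 0.737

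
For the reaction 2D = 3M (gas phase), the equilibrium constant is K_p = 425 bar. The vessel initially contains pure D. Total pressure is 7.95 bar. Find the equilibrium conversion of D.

X = 0.838

Let X = conversion of D (basis 1 mol D); extent of reaction ξ = 0.5X.
Mole table: n_D = 1 − X; n_M = 1.5X.
Summing: n_T = 1 + 0.5X.
With p_i = (n_i/n_T)P, K_p = p_M^3 / (p_D^2).
Setting this equal to 425 bar and taking the physical root (0 < X < 1) gives X = 0.838.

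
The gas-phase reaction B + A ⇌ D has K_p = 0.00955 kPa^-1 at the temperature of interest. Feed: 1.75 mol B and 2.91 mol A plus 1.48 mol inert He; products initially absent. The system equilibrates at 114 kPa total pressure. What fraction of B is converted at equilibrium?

Basis: 1.75 mol B initially; let X = conversion of B. Extent ξ = 1.75X.
Mole table: n_B = 1.75 − 1.75X; n_A = 2.91 − 1.75X; n_D = 1.75X; n_I = 1.48 (inert).
n_T = Σnᵢ = 6.14 − 1.75X.
y_i = n_i/n_T, p_i = y_i·P. K_p = p_D / (p_B p_A).
Substituting and setting equal to 0.00955 kPa^-1 gives a polynomial in X; the root in (0,1) is X = 0.315.

X = 0.315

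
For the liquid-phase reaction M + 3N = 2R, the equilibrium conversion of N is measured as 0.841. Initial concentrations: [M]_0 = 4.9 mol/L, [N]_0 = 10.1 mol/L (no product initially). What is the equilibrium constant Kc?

Kc = 3.74 (mol/L)^-2

Let X = conversion of N.
Concentrations: [M] = 4.9 − 3.37X; [N] = 10.1 − 10.1X; [R] = 6.73X.
At X = 0.841: [M] = 2.07, [N] = 1.61, [R] = 5.66.
Kc = [R]^2 / ([M] [N]^3) = 3.74 (mol/L)^-2.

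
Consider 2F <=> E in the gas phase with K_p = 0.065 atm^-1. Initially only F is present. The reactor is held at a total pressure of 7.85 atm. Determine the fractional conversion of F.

Basis: 1 mol F initially; let X = conversion of F. Extent ξ = 0.5X.
Mole table: n_F = 1 − X; n_E = 0.5X.
Summing: n_T = 1 − 0.5X.
Mole fractions y_i = n_i/n_T; K_p = p_E / (p_F^2) with p_i = y_i·P.
Setting this equal to 0.065 atm^-1 and taking the physical root (0 < X < 1) gives X = 0.427.

X = 0.427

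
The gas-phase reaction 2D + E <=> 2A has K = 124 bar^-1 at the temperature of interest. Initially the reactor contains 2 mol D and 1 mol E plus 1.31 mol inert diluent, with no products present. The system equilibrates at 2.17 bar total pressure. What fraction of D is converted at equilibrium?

Basis: 2 mol D initially; let X = conversion of D. Extent ξ = X.
Moles: n_D = 2 − 2X; n_E = 1 − X; n_A = 2X; n_I = 1.31 (inert).
Summing: n_T = 4.31 − X.
y_i = n_i/n_T, p_i = y_i·P. K = p_A^2 / (p_D^2 p_E).
Equating to 124 bar^-1 and solving on 0 < X < 1: X = 0.798.

X = 0.798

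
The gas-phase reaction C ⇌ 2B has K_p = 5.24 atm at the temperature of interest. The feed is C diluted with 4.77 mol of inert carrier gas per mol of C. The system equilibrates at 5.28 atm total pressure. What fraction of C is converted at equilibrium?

X = 0.697

Let X = conversion of C (basis 1 mol C); extent of reaction ξ = X.
Mole table: n_C = 1 − X; n_B = 2X; n_I = 4.77 (inert).
n_T = Σnᵢ = 5.77 + X.
y_i = n_i/n_T, p_i = y_i·P. K_p = p_B^2 / (p_C).
Setting this equal to 5.24 atm and taking the physical root (0 < X < 1) gives X = 0.697.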